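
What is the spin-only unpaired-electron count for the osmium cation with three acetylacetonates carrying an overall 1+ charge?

2 unpaired electrons

Ligand charges: each acetylacetonate is −1. With an overall charge of +1 the osmium centre must be in the +4 oxidation state.
Os sits in group 8, so the d-electron count is 8 − 4 = 4.
Counting donor atoms: 3×acetylacetonate (bidentate) → 6 donors. Coordination number = 6.
The spin state decides the count: a 5d ion has a large Δₒ and is invariably low-spin.
An octahedral low-spin d⁴ ion is t₂g⁴e_g⁰, giving 2 unpaired electrons.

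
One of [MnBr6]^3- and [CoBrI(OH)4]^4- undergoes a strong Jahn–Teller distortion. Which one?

[MnBr6]^3-

[MnBr6]^3-: Ligand charges: each bromide is −1. With an overall charge of −3 the manganese centre must be in the +3 oxidation state. Mn sits in group 7, so the d-electron count is 7 − 3 = 4. Bromide is a weak-field ligand for a first-row metal, so the complex is high-spin. The t₂g³e_g¹ (high-spin) configuration has an unevenly filled e_g set; the Jahn–Teller theorem predicts a tetragonal distortion (typically axial elongation) to lift the degeneracy.
[CoBrI(OH)4]^4-: Ligand charges: each bromide is −1; each iodide is −1; each hydroxide is −1. With an overall charge of −4 the cobalt centre must be in the +2 oxidation state. Group 9 minus oxidation state 2 gives a d⁷ configuration. Bromide, hydroxide, and iodide are weak-field ligands for a first-row metal, so the complex is high-spin. The d⁷ configuration leaves the e_g set evenly filled (or empty) — no strong Jahn–Teller driving force.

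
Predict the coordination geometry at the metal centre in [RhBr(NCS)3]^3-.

Ligand charges: each bromide is −1; each isothiocyanate is −1. With an overall charge of −3 the rhodium centre must be in the +1 oxidation state.
Rh sits in group 9, so the d-electron count is 9 − 1 = 8.
With 4 monodentate ligands the coordination number is 4.
A 4d d⁸ ion has a large crystal-field splitting; square planar leaves the high-energy d_{x²−y²} orbital empty and maximises CFSE.

square planar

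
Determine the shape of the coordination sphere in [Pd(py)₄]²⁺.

Pyridine is neutral; balancing the +2 overall charge requires Pd(II).
Palladium is a group-10 element; Pd(II) is therefore d⁸.
With 4 monodentate ligands the coordination number is 4.
A 4d d⁸ ion has a large crystal-field splitting; square planar leaves the high-energy d_{x²−y²} orbital empty and maximises CFSE.

square planar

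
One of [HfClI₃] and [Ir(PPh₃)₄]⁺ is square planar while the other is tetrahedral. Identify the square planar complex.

[Ir(PPh₃)₄]⁺

For [HfClI₃]: Summing ligand charges against the 0 overall charge gives an oxidation state of +4 for hafnium. Group 4 minus oxidation state 4 gives a d⁰ configuration. A d⁰ ion has no crystal-field stabilisation preference between square planar and tetrahedral, so four ligands adopt the sterically favoured tetrahedral geometry. → tetrahedral.
For [Ir(PPh₃)₄]⁺: Ligand charges: triphenylphosphine is neutral. With an overall charge of +1 the iridium centre must be in the +1 oxidation state. Iridium is a group-9 element; Ir(I) is therefore d⁸. A 5d d⁸ ion has a large crystal-field splitting; square planar leaves the high-energy d_{x²−y²} orbital empty and maximises CFSE. → square planar.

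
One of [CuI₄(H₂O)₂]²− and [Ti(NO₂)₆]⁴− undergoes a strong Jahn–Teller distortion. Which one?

[CuI₄(H₂O)₂]²−: Summing ligand charges against the −2 overall charge gives an oxidation state of +2 for copper. Cu sits in group 11, so the d-electron count is 11 − 2 = 9. The t₂g⁶e_g³ configuration has an unevenly filled e_g set; the Jahn–Teller theorem predicts a tetragonal distortion (typically axial elongation) to lift the degeneracy.
[Ti(NO₂)₆]⁴−: Ligand charges: each nitro (N-bound nitrite) is −1. With an overall charge of −4 the titanium centre must be in the +2 oxidation state. Group 4 minus oxidation state 2 gives a d² configuration. The d² configuration leaves the e_g set evenly filled (or empty) — no strong Jahn–Teller driving force.

[CuI₄(H₂O)₂]²−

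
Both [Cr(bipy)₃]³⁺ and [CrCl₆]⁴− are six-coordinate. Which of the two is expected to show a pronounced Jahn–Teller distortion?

[CrCl₆]⁴−

[Cr(bipy)₃]³⁺: 2,2′-bipyridine is neutral; balancing the +3 overall charge requires Cr(III). Chromium is a group-6 element; Cr(III) is therefore d³. The d³ configuration leaves the e_g set evenly filled (or empty) — no strong Jahn–Teller driving force.
[CrCl₆]⁴−: Summing ligand charges against the −4 overall charge gives an oxidation state of +2 for chromium. Group 6 minus oxidation state 2 gives a d⁴ configuration. Chloride is a weak-field ligand for a first-row metal, so the complex is high-spin. The t₂g³e_g¹ (high-spin) configuration has an unevenly filled e_g set; the Jahn–Teller theorem predicts a tetragonal distortion (typically axial elongation) to lift the degeneracy.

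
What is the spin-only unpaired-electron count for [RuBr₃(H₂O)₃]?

Summing ligand charges against the 0 overall charge gives an oxidation state of +3 for ruthenium.
Ru sits in group 8, so the d-electron count is 8 − 3 = 5.
The spin state decides the count: a 4d ion has a large Δₒ and is invariably low-spin.
An octahedral low-spin d⁵ ion is t₂g⁵e_g⁰, giving 1 unpaired electron.

1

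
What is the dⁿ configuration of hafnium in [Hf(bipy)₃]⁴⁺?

2,2′-bipyridine is neutral; balancing the +4 overall charge requires Hf(IV).
Group 4 minus oxidation state 4 gives a d⁰ configuration.

d0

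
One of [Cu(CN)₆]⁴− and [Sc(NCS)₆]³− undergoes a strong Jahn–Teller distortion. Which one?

[Cu(CN)₆]⁴−: Ligand charges: each cyanide is −1. With an overall charge of −4 the copper centre must be in the +2 oxidation state. Copper is a group-11 element; Cu(II) is therefore d⁹. The t₂g⁶e_g³ configuration has an unevenly filled e_g set; the Jahn–Teller theorem predicts a tetragonal distortion (typically axial elongation) to lift the degeneracy.
[Sc(NCS)₆]³−: Summing ligand charges against the −3 overall charge gives an oxidation state of +3 for scandium. Scandium is a group-3 element; Sc(III) is therefore d⁰. The d⁰ configuration leaves the e_g set evenly filled (or empty) — no strong Jahn–Teller driving force.

[Cu(CN)₆]⁴−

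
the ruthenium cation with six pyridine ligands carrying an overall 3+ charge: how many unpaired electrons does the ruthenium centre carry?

Summing ligand charges against the +3 overall charge gives an oxidation state of +3 for ruthenium.
Ru sits in group 8, so the d-electron count is 8 − 3 = 5.
The spin state decides the count: a 4d ion has a large Δₒ and is invariably low-spin.
An octahedral low-spin d⁵ ion is t₂g⁵e_g⁰, giving 1 unpaired electron.

1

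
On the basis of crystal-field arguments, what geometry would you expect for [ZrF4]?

tetrahedral

Each fluoride is −1; balancing the 0 overall charge requires Zr(IV).
Zirconium is a group-4 element; Zr(IV) is therefore d⁰.
With 4 monodentate ligands the coordination number is 4.
A d⁰ ion has no crystal-field stabilisation preference between square planar and tetrahedral, so four ligands adopt the sterically favoured tetrahedral geometry.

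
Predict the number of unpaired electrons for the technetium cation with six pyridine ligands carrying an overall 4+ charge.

3

Summing ligand charges against the +4 overall charge gives an oxidation state of +4 for technetium.
Technetium is a group-7 element; Tc(IV) is therefore d³.
In an octahedral field the d³ configuration is t₂g³e_g⁰ (only one arrangement possible), giving 3 unpaired electrons.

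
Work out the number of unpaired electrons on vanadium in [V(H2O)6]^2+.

3 unpaired electrons

Water is neutral; balancing the +2 overall charge requires V(II).
V sits in group 5, so the d-electron count is 5 − 2 = 3.
In an octahedral field the d³ configuration is t₂g³e_g⁰ (only one arrangement possible), giving 3 unpaired electrons.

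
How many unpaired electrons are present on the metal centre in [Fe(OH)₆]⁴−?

4

Summing ligand charges against the −4 overall charge gives an oxidation state of +2 for iron.
Iron is a group-8 element; Fe(II) is therefore d⁶.
The spin state decides the count: Hydroxide is a weak-field ligand for a first-row metal, so the complex is high-spin.
An octahedral high-spin d⁶ ion is t₂g⁴e_g², giving 4 unpaired electrons.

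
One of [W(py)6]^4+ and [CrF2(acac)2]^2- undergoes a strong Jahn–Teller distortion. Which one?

[W(py)6]^4+: Ligand charges: pyridine is neutral. With an overall charge of +4 the tungsten centre must be in the +4 oxidation state. W sits in group 6, so the d-electron count is 6 − 4 = 2. The d² configuration leaves the e_g set evenly filled (or empty) — no strong Jahn–Teller driving force.
[CrF2(acac)2]^2-: Summing ligand charges against the −2 overall charge gives an oxidation state of +2 for chromium. Group 6 minus oxidation state 2 gives a d⁴ configuration. Acetylacetonate and fluoride are weak-field ligands for a first-row metal, so the complex is high-spin. The t₂g³e_g¹ (high-spin) configuration has an unevenly filled e_g set; the Jahn–Teller theorem predicts a tetragonal distortion (typically axial elongation) to lift the degeneracy.

[CrF2(acac)2]^2-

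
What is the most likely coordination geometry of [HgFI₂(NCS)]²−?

tetrahedral

Summing ligand charges against the −2 overall charge gives an oxidation state of +2 for mercury.
Mercury is a group-12 element; Hg(II) is therefore d¹⁰.
Coordination number: 4.
A d¹⁰ ion has no crystal-field stabilisation preference between square planar and tetrahedral, so four ligands adopt the sterically favoured tetrahedral geometry.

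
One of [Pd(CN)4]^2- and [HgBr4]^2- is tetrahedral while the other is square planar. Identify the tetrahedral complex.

[HgBr4]^2-

For [Pd(CN)4]^2-: Each cyanide is −1; balancing the −2 overall charge requires Pd(II). Palladium is a group-10 element; Pd(II) is therefore d⁸. A 4d d⁸ ion has a large crystal-field splitting; square planar leaves the high-energy d_{x²−y²} orbital empty and maximises CFSE. → square planar.
For [HgBr4]^2-: Ligand charges: each bromide is −1. With an overall charge of −2 the mercury centre must be in the +2 oxidation state. Hg sits in group 12, so the d-electron count is 12 − 2 = 10. A d¹⁰ ion has no crystal-field stabilisation preference between square planar and tetrahedral, so four ligands adopt the sterically favoured tetrahedral geometry. → tetrahedral.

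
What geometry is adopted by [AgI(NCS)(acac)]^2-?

tetrahedral

Ligand charges: each iodide is −1; each isothiocyanate is −1; each acetylacetonate is −1. With an overall charge of −2 the silver centre must be in the +1 oxidation state.
Group 11 minus oxidation state 1 gives a d¹⁰ configuration.
Counting donor atoms: 1×iodide (monodentate) → 1 donor; 1×isothiocyanate (monodentate) → 1 donor; 1×acetylacetonate (bidentate) → 2 donors. Coordination number = 4.
A d¹⁰ ion has no crystal-field stabilisation preference between square planar and tetrahedral, so four ligands adopt the sterically favoured tetrahedral geometry.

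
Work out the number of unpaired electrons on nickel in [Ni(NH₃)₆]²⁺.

2

Ammonia is neutral; balancing the +2 overall charge requires Ni(II).
Ni sits in group 10, so the d-electron count is 10 − 2 = 8.
In an octahedral field the d⁸ configuration is t₂g⁶e_g² (only one arrangement possible), giving 2 unpaired electrons.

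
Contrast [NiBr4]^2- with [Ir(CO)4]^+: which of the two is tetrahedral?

For [NiBr4]^2-: Ligand charges: each bromide is −1. With an overall charge of −2 the nickel centre must be in the +2 oxidation state. Ni sits in group 10, so the d-electron count is 10 − 2 = 8. Bromide is a weak-field ligand. With weak-field ligands the CFSE gain from square planar is small, so a 3d d⁸ ion takes the sterically preferred tetrahedral geometry. → tetrahedral.
For [Ir(CO)4]^+: Carbonyl is neutral; balancing the +1 overall charge requires Ir(I). Group 9 minus oxidation state 1 gives a d⁸ configuration. A 5d d⁸ ion has a large crystal-field splitting; square planar leaves the high-energy d_{x²−y²} orbital empty and maximises CFSE. → square planar.

[NiBr4]^2-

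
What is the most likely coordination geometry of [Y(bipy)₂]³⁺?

tetrahedral

2,2′-bipyridine is neutral; balancing the +3 overall charge requires Y(III).
Group 3 minus oxidation state 3 gives a d⁰ configuration.
Counting donor atoms: 2×2,2′-bipyridine (bidentate) → 4 donors. Coordination number = 4.
A d⁰ ion has no crystal-field stabilisation preference between square planar and tetrahedral, so four ligands adopt the sterically favoured tetrahedral geometry.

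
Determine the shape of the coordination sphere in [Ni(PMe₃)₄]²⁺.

Summing ligand charges against the +2 overall charge gives an oxidation state of +2 for nickel.
Ni sits in group 10, so the d-electron count is 10 − 2 = 8.
With 4 monodentate ligands the coordination number is 4.
Trimethylphosphine is a strong-field ligand (high in the spectrochemical series).
A 3d d⁸ ion with strong-field ligands gains enough CFSE to favour square planar over tetrahedral.

square planar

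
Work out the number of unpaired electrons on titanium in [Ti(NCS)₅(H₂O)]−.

Summing ligand charges against the −1 overall charge gives an oxidation state of +4 for titanium.
Ti sits in group 4, so the d-electron count is 4 − 4 = 0.
In an octahedral field the d⁰ configuration is t₂g⁰e_g⁰, giving 0 unpaired electrons.

0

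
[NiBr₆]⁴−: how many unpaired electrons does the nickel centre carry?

2 unpaired electrons

Each bromide is −1; balancing the −4 overall charge requires Ni(II).
Ni sits in group 10, so the d-electron count is 10 − 2 = 8.
In an octahedral field the d⁸ configuration is t₂g⁶e_g² (only one arrangement possible), giving 2 unpaired electrons.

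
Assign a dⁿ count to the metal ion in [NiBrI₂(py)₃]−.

d8

Ligand charges: each bromide is −1; each iodide is −1; pyridine is neutral. With an overall charge of −1 the nickel centre must be in the +2 oxidation state.
Ni sits in group 10, so the d-electron count is 10 − 2 = 8.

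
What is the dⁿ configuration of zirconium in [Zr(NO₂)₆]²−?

Ligand charges: each nitro (N-bound nitrite) is −1. With an overall charge of −2 the zirconium centre must be in the +4 oxidation state.
Zirconium is a group-4 element; Zr(IV) is therefore d⁰.

d0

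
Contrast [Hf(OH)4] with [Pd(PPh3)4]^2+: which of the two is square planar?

For [Hf(OH)4]: Ligand charges: each hydroxide is −1. With an overall charge of 0 the hafnium centre must be in the +4 oxidation state. Hafnium is a group-4 element; Hf(IV) is therefore d⁰. A d⁰ ion has no crystal-field stabilisation preference between square planar and tetrahedral, so four ligands adopt the sterically favoured tetrahedral geometry. → tetrahedral.
For [Pd(PPh3)4]^2+: Ligand charges: triphenylphosphine is neutral. With an overall charge of +2 the palladium centre must be in the +2 oxidation state. Palladium is a group-10 element; Pd(II) is therefore d⁸. A 4d d⁸ ion has a large crystal-field splitting; square planar leaves the high-energy d_{x²−y²} orbital empty and maximises CFSE. → square planar.

[Pd(PPh3)4]^2+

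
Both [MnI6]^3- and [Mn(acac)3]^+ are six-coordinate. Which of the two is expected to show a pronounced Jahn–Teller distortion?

[MnI6]^3-

[MnI6]^3-: Each iodide is −1; balancing the −3 overall charge requires Mn(III). Mn sits in group 7, so the d-electron count is 7 − 3 = 4. Iodide is a weak-field ligand for a first-row metal, so the complex is high-spin. The t₂g³e_g¹ (high-spin) configuration has an unevenly filled e_g set; the Jahn–Teller theorem predicts a tetragonal distortion (typically axial elongation) to lift the degeneracy.
[Mn(acac)3]^+: Ligand charges: each acetylacetonate is −1. With an overall charge of +1 the manganese centre must be in the +4 oxidation state. Mn sits in group 7, so the d-electron count is 7 − 4 = 3. The d³ configuration leaves the e_g set evenly filled (or empty) — no strong Jahn–Teller driving force.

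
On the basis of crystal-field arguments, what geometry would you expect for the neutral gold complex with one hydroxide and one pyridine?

Each hydroxide is −1; pyridine is neutral; balancing the 0 overall charge requires Au(I).
Au sits in group 11, so the d-electron count is 11 − 1 = 10.
Coordination number: 2.
A d¹⁰ ion with only two ligands adopts a linear arrangement (sp hybridisation; no CFSE preference).

linear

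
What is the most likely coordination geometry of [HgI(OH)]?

Ligand charges: each iodide is −1; each hydroxide is −1. With an overall charge of 0 the mercury centre must be in the +2 oxidation state.
Mercury is a group-12 element; Hg(II) is therefore d¹⁰.
With 2 monodentate ligands the coordination number is 2.
A d¹⁰ ion with only two ligands adopts a linear arrangement (sp hybridisation; no CFSE preference).

linear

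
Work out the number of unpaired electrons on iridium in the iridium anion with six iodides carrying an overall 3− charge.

0

Summing ligand charges against the −3 overall charge gives an oxidation state of +3 for iridium.
Group 9 minus oxidation state 3 gives a d⁶ configuration.
The spin state decides the count: a 5d ion has a large Δₒ and is invariably low-spin.
An octahedral low-spin d⁶ ion is t₂g⁶e_g⁰, giving 0 unpaired electrons.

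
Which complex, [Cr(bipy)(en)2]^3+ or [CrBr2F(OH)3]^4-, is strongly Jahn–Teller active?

[Cr(bipy)(en)2]^3+: Summing ligand charges against the +3 overall charge gives an oxidation state of +3 for chromium. Group 6 minus oxidation state 3 gives a d³ configuration. The d³ configuration leaves the e_g set evenly filled (or empty) — no strong Jahn–Teller driving force.
[CrBr2F(OH)3]^4-: Each bromide is −1; each fluoride is −1; each hydroxide is −1; balancing the −4 overall charge requires Cr(II). Cr sits in group 6, so the d-electron count is 6 − 2 = 4. Bromide, fluoride, and hydroxide are weak-field ligands for a first-row metal, so the complex is high-spin. The t₂g³e_g¹ (high-spin) configuration has an unevenly filled e_g set; the Jahn–Teller theorem predicts a tetragonal distortion (typically axial elongation) to lift the degeneracy.

[CrBr2F(OH)3]^4-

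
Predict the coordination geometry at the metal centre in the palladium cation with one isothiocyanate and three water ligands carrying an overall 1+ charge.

square planar

Ligand charges: each isothiocyanate is −1; water is neutral. With an overall charge of +1 the palladium centre must be in the +2 oxidation state.
Group 10 minus oxidation state 2 gives a d⁸ configuration.
With 4 monodentate ligands the coordination number is 4.
A 4d d⁸ ion has a large crystal-field splitting; square planar leaves the high-energy d_{x²−y²} orbital empty and maximises CFSE.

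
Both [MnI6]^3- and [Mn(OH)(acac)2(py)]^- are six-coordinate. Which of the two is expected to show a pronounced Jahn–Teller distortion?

[MnI6]^3-

[MnI6]^3-: Ligand charges: each iodide is −1. With an overall charge of −3 the manganese centre must be in the +3 oxidation state. Manganese is a group-7 element; Mn(III) is therefore d⁴. Iodide is a weak-field ligand for a first-row metal, so the complex is high-spin. The t₂g³e_g¹ (high-spin) configuration has an unevenly filled e_g set; the Jahn–Teller theorem predicts a tetragonal distortion (typically axial elongation) to lift the degeneracy.
[Mn(OH)(acac)2(py)]^-: Each hydroxide is −1; each acetylacetonate is −1; pyridine is neutral; balancing the −1 overall charge requires Mn(II). Manganese is a group-7 element; Mn(II) is therefore d⁵. Acetylacetonate and hydroxide are weak-field ligands for a first-row metal, so the complex is high-spin. The d⁵ configuration leaves the e_g set evenly filled (or empty) — no strong Jahn–Teller driving force.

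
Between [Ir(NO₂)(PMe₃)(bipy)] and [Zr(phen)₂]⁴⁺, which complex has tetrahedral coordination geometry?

For [Ir(NO₂)(PMe₃)(bipy)]: Ligand charges: each nitro (N-bound nitrite) is −1; trimethylphosphine is neutral; 2,2′-bipyridine is neutral. With an overall charge of 0 the iridium centre must be in the +1 oxidation state. Ir sits in group 9, so the d-electron count is 9 − 1 = 8. A 5d d⁸ ion has a large crystal-field splitting; square planar leaves the high-energy d_{x²−y²} orbital empty and maximises CFSE. → square planar.
For [Zr(phen)₂]⁴⁺: Summing ligand charges against the +4 overall charge gives an oxidation state of +4 for zirconium. Zirconium is a group-4 element; Zr(IV) is therefore d⁰. A d⁰ ion has no crystal-field stabilisation preference between square planar and tetrahedral, so four ligands adopt the sterically favoured tetrahedral geometry. → tetrahedral.

[Zr(phen)₂]⁴⁺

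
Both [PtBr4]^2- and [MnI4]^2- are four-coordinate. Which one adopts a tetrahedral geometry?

[MnI4]^2-

For [PtBr4]^2-: Each bromide is −1; balancing the −2 overall charge requires Pt(II). Group 10 minus oxidation state 2 gives a d⁸ configuration. A 5d d⁸ ion has a large crystal-field splitting; square planar leaves the high-energy d_{x²−y²} orbital empty and maximises CFSE. → square planar.
For [MnI4]^2-: Each iodide is −1; balancing the −2 overall charge requires Mn(II). Manganese is a group-7 element; Mn(II) is therefore d⁵. A high-spin d⁵ ion has zero CFSE in either geometry, so four ligands adopt the sterically favoured tetrahedral geometry. → tetrahedral.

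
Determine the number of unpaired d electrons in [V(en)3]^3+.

2 unpaired electrons

Ligand charges: ethylenediamine is neutral. With an overall charge of +3 the vanadium centre must be in the +3 oxidation state.
Group 5 minus oxidation state 3 gives a d² configuration.
Counting donor atoms: 3×ethylenediamine (bidentate) → 6 donors. Coordination number = 6.
In an octahedral field the d² configuration is t₂g²e_g⁰ (only one arrangement possible), giving 2 unpaired electrons.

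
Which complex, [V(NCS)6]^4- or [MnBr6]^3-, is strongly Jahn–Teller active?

[MnBr6]^3-

[V(NCS)6]^4-: Summing ligand charges against the −4 overall charge gives an oxidation state of +2 for vanadium. V sits in group 5, so the d-electron count is 5 − 2 = 3. The d³ configuration leaves the e_g set evenly filled (or empty) — no strong Jahn–Teller driving force.
[MnBr6]^3-: Each bromide is −1; balancing the −3 overall charge requires Mn(III). Group 7 minus oxidation state 3 gives a d⁴ configuration. Bromide is a weak-field ligand for a first-row metal, so the complex is high-spin. The t₂g³e_g¹ (high-spin) configuration has an unevenly filled e_g set; the Jahn–Teller theorem predicts a tetragonal distortion (typically axial elongation) to lift the degeneracy.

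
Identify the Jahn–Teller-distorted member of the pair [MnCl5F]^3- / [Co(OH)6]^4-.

[MnCl5F]^3-: Summing ligand charges against the −3 overall charge gives an oxidation state of +3 for manganese. Group 7 minus oxidation state 3 gives a d⁴ configuration. Chloride and fluoride are weak-field ligands for a first-row metal, so the complex is high-spin. The t₂g³e_g¹ (high-spin) configuration has an unevenly filled e_g set; the Jahn–Teller theorem predicts a tetragonal distortion (typically axial elongation) to lift the degeneracy.
[Co(OH)6]^4-: Ligand charges: each hydroxide is −1. With an overall charge of −4 the cobalt centre must be in the +2 oxidation state. Group 9 minus oxidation state 2 gives a d⁷ configuration. Hydroxide is a weak-field ligand for a first-row metal, so the complex is high-spin. The d⁷ configuration leaves the e_g set evenly filled (or empty) — no strong Jahn–Teller driving force.

[MnCl5F]^3-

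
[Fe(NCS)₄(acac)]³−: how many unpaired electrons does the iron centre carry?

4

Summing ligand charges against the −3 overall charge gives an oxidation state of +2 for iron.
Fe sits in group 8, so the d-electron count is 8 − 2 = 6.
Counting donor atoms: 4×isothiocyanate (monodentate) → 4 donors; 1×acetylacetonate (bidentate) → 2 donors. Coordination number = 6.
The spin state decides the count: Acetylacetonate and isothiocyanate are weak-field ligands for a first-row metal, so the complex is high-spin.
An octahedral high-spin d⁶ ion is t₂g⁴e_g², giving 4 unpaired electrons.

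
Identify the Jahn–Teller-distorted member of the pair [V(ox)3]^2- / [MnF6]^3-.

[V(ox)3]^2-: Ligand charges: each oxalate is −2. With an overall charge of −2 the vanadium centre must be in the +4 oxidation state. Group 5 minus oxidation state 4 gives a d¹ configuration. The d¹ configuration leaves the e_g set evenly filled (or empty) — no strong Jahn–Teller driving force.
[MnF6]^3-: Summing ligand charges against the −3 overall charge gives an oxidation state of +3 for manganese. Manganese is a group-7 element; Mn(III) is therefore d⁴. Fluoride is a weak-field ligand for a first-row metal, so the complex is high-spin. The t₂g³e_g¹ (high-spin) configuration has an unevenly filled e_g set; the Jahn–Teller theorem predicts a tetragonal distortion (typically axial elongation) to lift the degeneracy.

[MnF6]^3-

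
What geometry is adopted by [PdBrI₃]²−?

Each bromide is −1; each iodide is −1; balancing the −2 overall charge requires Pd(II).
Palladium is a group-10 element; Pd(II) is therefore d⁸.
With 4 monodentate ligands the coordination number is 4.
A 4d d⁸ ion has a large crystal-field splitting; square planar leaves the high-energy d_{x²−y²} orbital empty and maximises CFSE.

square planar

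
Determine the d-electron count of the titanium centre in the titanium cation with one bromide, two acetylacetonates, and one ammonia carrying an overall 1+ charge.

d⁰

Each bromide is −1; each acetylacetonate is −1; ammonia is neutral; balancing the +1 overall charge requires Ti(IV).
Titanium is a group-4 element; Ti(IV) is therefore d⁰.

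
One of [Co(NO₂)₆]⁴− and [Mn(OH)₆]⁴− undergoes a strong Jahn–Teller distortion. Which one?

[Co(NO₂)₆]⁴−: Ligand charges: each nitro (N-bound nitrite) is −1. With an overall charge of −4 the cobalt centre must be in the +2 oxidation state. Cobalt is a group-9 element; Co(II) is therefore d⁷. Nitro (N-bound nitrite) is a strong-field ligand (high in the spectrochemical series) for a first-row metal, so the complex is low-spin. The t₂g⁶e_g¹ (low-spin) configuration has an unevenly filled e_g set; the Jahn–Teller theorem predicts a tetragonal distortion (typically axial elongation) to lift the degeneracy.
[Mn(OH)₆]⁴−: Each hydroxide is −1; balancing the −4 overall charge requires Mn(II). Mn sits in group 7, so the d-electron count is 7 − 2 = 5. Hydroxide is a weak-field ligand for a first-row metal, so the complex is high-spin. The d⁵ configuration leaves the e_g set evenly filled (or empty) — no strong Jahn–Teller driving force.

[Co(NO₂)₆]⁴−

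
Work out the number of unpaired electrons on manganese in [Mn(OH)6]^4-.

5 unpaired electrons

Each hydroxide is −1; balancing the −4 overall charge requires Mn(II).
Manganese is a group-7 element; Mn(II) is therefore d⁵.
The spin state decides the count: Hydroxide is a weak-field ligand for a first-row metal, so the complex is high-spin.
An octahedral high-spin d⁵ ion is t₂g³e_g², giving 5 unpaired electrons.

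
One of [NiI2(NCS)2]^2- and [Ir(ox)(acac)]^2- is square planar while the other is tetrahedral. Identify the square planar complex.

[Ir(ox)(acac)]^2-

For [NiI2(NCS)2]^2-: Ligand charges: each iodide is −1; each isothiocyanate is −1. With an overall charge of −2 the nickel centre must be in the +2 oxidation state. Nickel is a group-10 element; Ni(II) is therefore d⁸. Iodide and isothiocyanate are weak-field ligands. With weak-field ligands the CFSE gain from square planar is small, so a 3d d⁸ ion takes the sterically preferred tetrahedral geometry. → tetrahedral.
For [Ir(ox)(acac)]^2-: Summing ligand charges against the −2 overall charge gives an oxidation state of +1 for iridium. Group 9 minus oxidation state 1 gives a d⁸ configuration. A 5d d⁸ ion has a large crystal-field splitting; square planar leaves the high-energy d_{x²−y²} orbital empty and maximises CFSE. → square planar.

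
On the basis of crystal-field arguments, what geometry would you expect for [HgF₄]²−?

Summing ligand charges against the −2 overall charge gives an oxidation state of +2 for mercury.
Hg sits in group 12, so the d-electron count is 12 − 2 = 10.
With 4 monodentate ligands the coordination number is 4.
A d¹⁰ ion has no crystal-field stabilisation preference between square planar and tetrahedral, so four ligands adopt the sterically favoured tetrahedral geometry.

tetrahedral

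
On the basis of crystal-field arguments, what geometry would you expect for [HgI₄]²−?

Each iodide is −1; balancing the −2 overall charge requires Hg(II).
Hg sits in group 12, so the d-electron count is 12 − 2 = 10.
With 4 monodentate ligands the coordination number is 4.
A d¹⁰ ion has no crystal-field stabilisation preference between square planar and tetrahedral, so four ligands adopt the sterically favoured tetrahedral geometry.

tetrahedral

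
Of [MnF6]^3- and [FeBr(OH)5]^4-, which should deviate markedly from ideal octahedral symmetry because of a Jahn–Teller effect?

[MnF6]^3-

[MnF6]^3-: Each fluoride is −1; balancing the −3 overall charge requires Mn(III). Group 7 minus oxidation state 3 gives a d⁴ configuration. Fluoride is a weak-field ligand for a first-row metal, so the complex is high-spin. The t₂g³e_g¹ (high-spin) configuration has an unevenly filled e_g set; the Jahn–Teller theorem predicts a tetragonal distortion (typically axial elongation) to lift the degeneracy.
[FeBr(OH)5]^4-: Each bromide is −1; each hydroxide is −1; balancing the −4 overall charge requires Fe(II). Group 8 minus oxidation state 2 gives a d⁶ configuration. Bromide and hydroxide are weak-field ligands for a first-row metal, so the complex is high-spin. The d⁶ configuration leaves the e_g set evenly filled (or empty) — no strong Jahn–Teller driving force.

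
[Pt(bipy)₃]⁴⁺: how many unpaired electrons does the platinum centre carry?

Ligand charges: 2,2′-bipyridine is neutral. With an overall charge of +4 the platinum centre must be in the +4 oxidation state.
Pt sits in group 10, so the d-electron count is 10 − 4 = 6.
Counting donor atoms: 3×2,2′-bipyridine (bidentate) → 6 donors. Coordination number = 6.
The spin state decides the count: a 5d ion has a large Δₒ and is invariably low-spin.
An octahedral low-spin d⁶ ion is t₂g⁶e_g⁰, giving 0 unpaired electrons.

0 unpaired electrons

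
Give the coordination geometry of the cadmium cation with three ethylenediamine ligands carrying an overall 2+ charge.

Ligand charges: ethylenediamine is neutral. With an overall charge of +2 the cadmium centre must be in the +2 oxidation state.
Cd sits in group 12, so the d-electron count is 12 − 2 = 10.
Counting donor atoms: 3×ethylenediamine (bidentate) → 6 donors. Coordination number = 6.
Six donors around a single metal centre give an octahedral coordination sphere.

octahedral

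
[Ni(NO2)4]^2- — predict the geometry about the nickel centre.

Summing ligand charges against the −2 overall charge gives an oxidation state of +2 for nickel.
Group 10 minus oxidation state 2 gives a d⁸ configuration.
With 4 monodentate ligands the coordination number is 4.
Nitro (N-bound nitrite) is a strong-field ligand (high in the spectrochemical series).
A 3d d⁸ ion with strong-field ligands gains enough CFSE to favour square planar over tetrahedral.

square planar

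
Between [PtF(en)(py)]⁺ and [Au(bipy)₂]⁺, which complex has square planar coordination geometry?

[PtF(en)(py)]⁺

For [PtF(en)(py)]⁺: Summing ligand charges against the +1 overall charge gives an oxidation state of +2 for platinum. Platinum is a group-10 element; Pt(II) is therefore d⁸. A 5d d⁸ ion has a large crystal-field splitting; square planar leaves the high-energy d_{x²−y²} orbital empty and maximises CFSE. → square planar.
For [Au(bipy)₂]⁺: Summing ligand charges against the +1 overall charge gives an oxidation state of +1 for gold. Group 11 minus oxidation state 1 gives a d¹⁰ configuration. A d¹⁰ ion has no crystal-field stabilisation preference between square planar and tetrahedral, so four ligands adopt the sterically favoured tetrahedral geometry. → tetrahedral.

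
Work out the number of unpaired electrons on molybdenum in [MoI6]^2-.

2 unpaired electrons

Each iodide is −1; balancing the −2 overall charge requires Mo(IV).
Mo sits in group 6, so the d-electron count is 6 − 4 = 2.
In an octahedral field the d² configuration is t₂g²e_g⁰ (only one arrangement possible), giving 2 unpaired electrons.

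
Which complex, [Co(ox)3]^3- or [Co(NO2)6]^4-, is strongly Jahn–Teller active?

[Co(NO2)6]^4-

[Co(ox)3]^3-: Summing ligand charges against the −3 overall charge gives an oxidation state of +3 for cobalt. Cobalt is a group-9 element; Co(III) is therefore d⁶. Co(III) has an exceptionally large octahedral splitting and is low-spin with essentially every ligand except fluoride. The d⁶ configuration leaves the e_g set evenly filled (or empty) — no strong Jahn–Teller driving force.
[Co(NO2)6]^4-: Summing ligand charges against the −4 overall charge gives an oxidation state of +2 for cobalt. Co sits in group 9, so the d-electron count is 9 − 2 = 7. Nitro (N-bound nitrite) is a strong-field ligand (high in the spectrochemical series) for a first-row metal, so the complex is low-spin. The t₂g⁶e_g¹ (low-spin) configuration has an unevenly filled e_g set; the Jahn–Teller theorem predicts a tetragonal distortion (typically axial elongation) to lift the degeneracy.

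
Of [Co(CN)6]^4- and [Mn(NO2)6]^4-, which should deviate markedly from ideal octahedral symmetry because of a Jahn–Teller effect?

[Co(CN)6]^4-

[Co(CN)6]^4-: Ligand charges: each cyanide is −1. With an overall charge of −4 the cobalt centre must be in the +2 oxidation state. Cobalt is a group-9 element; Co(II) is therefore d⁷. Cyanide is a strong-field ligand (high in the spectrochemical series) for a first-row metal, so the complex is low-spin. The t₂g⁶e_g¹ (low-spin) configuration has an unevenly filled e_g set; the Jahn–Teller theorem predicts a tetragonal distortion (typically axial elongation) to lift the degeneracy.
[Mn(NO2)6]^4-: Ligand charges: each nitro (N-bound nitrite) is −1. With an overall charge of −4 the manganese centre must be in the +2 oxidation state. Mn sits in group 7, so the d-electron count is 7 − 2 = 5. Nitro (N-bound nitrite) is a strong-field ligand (high in the spectrochemical series) for a first-row metal, so the complex is low-spin. The d⁵ configuration leaves the e_g set evenly filled (or empty) — no strong Jahn–Teller driving force.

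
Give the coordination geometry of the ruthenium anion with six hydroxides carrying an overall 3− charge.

Each hydroxide is −1; balancing the −3 overall charge requires Ru(III).
Ruthenium is a group-8 element; Ru(III) is therefore d⁵.
With 6 monodentate ligands the coordination number is 6.
Six donors around a single metal centre give an octahedral coordination sphere.

octahedral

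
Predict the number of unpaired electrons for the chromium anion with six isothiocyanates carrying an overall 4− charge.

4 unpaired electrons

Each isothiocyanate is −1; balancing the −4 overall charge requires Cr(II).
Chromium is a group-6 element; Cr(II) is therefore d⁴.
The spin state decides the count: Isothiocyanate is a weak-field ligand for a first-row metal, so the complex is high-spin.
An octahedral high-spin d⁴ ion is t₂g³e_g¹, giving 4 unpaired electrons.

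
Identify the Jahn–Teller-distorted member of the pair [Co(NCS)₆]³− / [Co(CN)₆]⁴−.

[Co(NCS)₆]³−: Ligand charges: each isothiocyanate is −1. With an overall charge of −3 the cobalt centre must be in the +3 oxidation state. Cobalt is a group-9 element; Co(III) is therefore d⁶. Co(III) has an exceptionally large octahedral splitting and is low-spin with essentially every ligand except fluoride. The d⁶ configuration leaves the e_g set evenly filled (or empty) — no strong Jahn–Teller driving force.
[Co(CN)₆]⁴−: Summing ligand charges against the −4 overall charge gives an oxidation state of +2 for cobalt. Cobalt is a group-9 element; Co(II) is therefore d⁷. Cyanide is a strong-field ligand (high in the spectrochemical series) for a first-row metal, so the complex is low-spin. The t₂g⁶e_g¹ (low-spin) configuration has an unevenly filled e_g set; the Jahn–Teller theorem predicts a tetragonal distortion (typically axial elongation) to lift the degeneracy.

[Co(CN)₆]⁴−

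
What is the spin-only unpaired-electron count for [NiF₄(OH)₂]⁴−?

Each fluoride is −1; each hydroxide is −1; balancing the −4 overall charge requires Ni(II).
Nickel is a group-10 element; Ni(II) is therefore d⁸.
In an octahedral field the d⁸ configuration is t₂g⁶e_g² (only one arrangement possible), giving 2 unpaired electrons.

2 unpaired electrons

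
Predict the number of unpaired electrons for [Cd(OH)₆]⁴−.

Each hydroxide is −1; balancing the −4 overall charge requires Cd(II).
Cadmium is a group-12 element; Cd(II) is therefore d¹⁰.
In an octahedral field the d¹⁰ configuration is t₂g⁶e_g⁴, giving 0 unpaired electrons.

0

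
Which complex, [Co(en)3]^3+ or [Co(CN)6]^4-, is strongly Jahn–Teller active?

[Co(CN)6]^4-

[Co(en)3]^3+: Ligand charges: ethylenediamine is neutral. With an overall charge of +3 the cobalt centre must be in the +3 oxidation state. Group 9 minus oxidation state 3 gives a d⁶ configuration. Co(III) has an exceptionally large octahedral splitting and is low-spin with essentially every ligand except fluoride. The d⁶ configuration leaves the e_g set evenly filled (or empty) — no strong Jahn–Teller driving force.
[Co(CN)6]^4-: Ligand charges: each cyanide is −1. With an overall charge of −4 the cobalt centre must be in the +2 oxidation state. Group 9 minus oxidation state 2 gives a d⁷ configuration. Cyanide is a strong-field ligand (high in the spectrochemical series) for a first-row metal, so the complex is low-spin. The t₂g⁶e_g¹ (low-spin) configuration has an unevenly filled e_g set; the Jahn–Teller theorem predicts a tetragonal distortion (typically axial elongation) to lift the degeneracy.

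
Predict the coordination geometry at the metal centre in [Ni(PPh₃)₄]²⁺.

square planar

Summing ligand charges against the +2 overall charge gives an oxidation state of +2 for nickel.
Group 10 minus oxidation state 2 gives a d⁸ configuration.
Coordination number: 4.
Triphenylphosphine is a strong-field ligand (high in the spectrochemical series).
A 3d d⁸ ion with strong-field ligands gains enough CFSE to favour square planar over tetrahedral.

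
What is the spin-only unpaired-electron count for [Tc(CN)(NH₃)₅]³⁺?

3 unpaired electrons

Ligand charges: each cyanide is −1; ammonia is neutral. With an overall charge of +3 the technetium centre must be in the +4 oxidation state.
Technetium is a group-7 element; Tc(IV) is therefore d³.
In an octahedral field the d³ configuration is t₂g³e_g⁰ (only one arrangement possible), giving 3 unpaired electrons.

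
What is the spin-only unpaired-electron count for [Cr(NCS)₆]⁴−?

Ligand charges: each isothiocyanate is −1. With an overall charge of −4 the chromium centre must be in the +2 oxidation state.
Cr sits in group 6, so the d-electron count is 6 − 2 = 4.
The spin state decides the count: Isothiocyanate is a weak-field ligand for a first-row metal, so the complex is high-spin.
An octahedral high-spin d⁴ ion is t₂g³e_g¹, giving 4 unpaired electrons.

4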